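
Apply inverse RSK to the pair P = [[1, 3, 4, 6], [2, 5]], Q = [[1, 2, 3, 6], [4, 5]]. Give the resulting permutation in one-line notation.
Reverse the RSK construction: for i from n down to 1, find the cell of Q containing i, remove the entry at that cell from P, and reverse-bump it up through P; the value ejected from row 1 is w(i).

Step i=6: Q has 6 at row 1, column 4; remove that cell from P, ejecting 6. So w(6) = 6. P is now [[1, 3, 4], [2, 5]].
Step i=5: Q has 5 at row 2, column 2; remove 5 from row 2 of P and reverse-bump: 5 enters row 1 and ejects 4. So w(5) = 4. P is now [[1, 3, 5], [2]].
Step i=4: Q has 4 at row 2, column 1; remove 2 from row 2 of P and reverse-bump: 2 enters row 1 and ejects 1. So w(4) = 1. P is now [[2, 3, 5]].
Step i=3: Q has 3 at row 1, column 3; remove that cell from P, ejecting 5. So w(3) = 5. P is now [[2, 3]].
Step i=2: Q has 2 at row 1, column 2; remove that cell from P, ejecting 3. So w(2) = 3. P is now [[2]].
Step i=1: Q has 1 at row 1, column 1; remove that cell from P, ejecting 2. So w(1) = 2. P is now [].

So w = 2 3 5 1 4 6.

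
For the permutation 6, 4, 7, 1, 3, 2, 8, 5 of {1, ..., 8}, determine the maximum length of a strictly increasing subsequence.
3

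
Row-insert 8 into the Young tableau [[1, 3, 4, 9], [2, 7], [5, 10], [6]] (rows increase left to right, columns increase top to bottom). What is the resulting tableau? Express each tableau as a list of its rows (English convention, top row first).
In row 1, 8 replaces 9 (the leftmost entry greater than 8); 9 is bumped to row 2. 9 is appended to row 2. The new tableau is [[1, 3, 4, 8], [2, 7, 9], [5, 10], [6]].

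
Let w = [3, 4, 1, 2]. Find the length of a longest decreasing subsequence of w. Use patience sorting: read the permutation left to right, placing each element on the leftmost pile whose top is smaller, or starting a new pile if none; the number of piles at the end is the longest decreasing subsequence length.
3: new pile. tops = [3]
4: onto pile 1 (replacing 3). tops = [4]
1: new pile. tops = [4, 1]
2: onto pile 2 (replacing 1). tops = [4, 2]

2 piles, so the longest decreasing subsequence has length 2.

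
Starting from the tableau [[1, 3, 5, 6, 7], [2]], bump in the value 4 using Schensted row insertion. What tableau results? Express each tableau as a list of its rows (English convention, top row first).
In row 1, 4 replaces 5 (the leftmost entry greater than 4); 5 is bumped to row 2. 5 is appended to row 2. The new tableau is [[1, 3, 4, 6, 7], [2, 5]].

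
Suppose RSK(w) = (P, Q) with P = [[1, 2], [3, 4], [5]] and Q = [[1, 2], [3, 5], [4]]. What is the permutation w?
Reverse RSK: for i = n, n-1, ..., 1, locate i in Q, remove the corresponding corner cell from P, and reverse-bump its entry up through P; the value ejected from row 1 is w(i).

So w = 3 5 4 1 2.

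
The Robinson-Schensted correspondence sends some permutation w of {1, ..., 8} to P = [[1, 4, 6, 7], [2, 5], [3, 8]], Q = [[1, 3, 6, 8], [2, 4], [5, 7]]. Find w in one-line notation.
Reverse the RSK construction: for i from n down to 1, find the cell of Q containing i, remove the entry at that cell from P, and reverse-bump it up through P; the value ejected from row 1 is w(i).

Step i=8: Q has 8 at row 1, column 4; remove that cell from P, ejecting 7. So w(8) = 7. P is now [[1, 4, 6], [2, 5], [3, 8]].
Step i=7: Q has 7 at row 3, column 2; remove 8 from row 3 of P and reverse-bump: 8 enters row 2 and ejects 5; 5 enters row 1 and ejects 4. So w(7) = 4. P is now [[1, 5, 6], [2, 8], [3]].
Step i=6: Q has 6 at row 1, column 3; remove that cell from P, ejecting 6. So w(6) = 6. P is now [[1, 5], [2, 8], [3]].
Step i=5: Q has 5 at row 3, column 1; remove 3 from row 3 of P and reverse-bump: 3 enters row 2 and ejects 2; 2 enters row 1 and ejects 1. So w(5) = 1. P is now [[2, 5], [3, 8]].
Step i=4: Q has 4 at row 2, column 2; remove 8 from row 2 of P and reverse-bump: 8 enters row 1 and ejects 5. So w(4) = 5. P is now [[2, 8], [3]].
Step i=3: Q has 3 at row 1, column 2; remove that cell from P, ejecting 8. So w(3) = 8. P is now [[2], [3]].
Step i=2: Q has 2 at row 2, column 1; remove 3 from row 2 of P and reverse-bump: 3 enters row 1 and ejects 2. So w(2) = 2. P is now [[3]].
Step i=1: Q has 1 at row 1, column 1; remove that cell from P, ejecting 3. So w(1) = 3. P is now [].

So w = 3 2 8 5 1 6 4 7.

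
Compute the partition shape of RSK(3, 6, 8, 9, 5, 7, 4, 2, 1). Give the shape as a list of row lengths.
[4, 2, 1, 1, 1]

Row-insert each entry into an empty tableau.

After inserting 3: P = [[3]].
After inserting 6: P = [[3, 6]].
After inserting 8: P = [[3, 6, 8]].
After inserting 9: P = [[3, 6, 8, 9]].
After inserting 5: P = [[3, 5, 8, 9], [6]].
After inserting 7: P = [[3, 5, 7, 9], [6, 8]].
After inserting 4: P = [[3, 4, 7, 9], [5, 8], [6]].
After inserting 2: P = [[2, 4, 7, 9], [3, 8], [5], [6]].
After inserting 1: P = [[1, 4, 7, 9], [2, 8], [3], [5], [6]].

The final insertion tableau P = [[1, 4, 7, 9], [2, 8], [3], [5], [6]] has shape [4, 2, 1, 1, 1].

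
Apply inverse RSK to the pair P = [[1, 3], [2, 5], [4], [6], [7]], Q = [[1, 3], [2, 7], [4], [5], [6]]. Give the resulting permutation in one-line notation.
Reverse the RSK construction: for i from n down to 1, find the cell of Q containing i, remove the entry at that cell from P, and reverse-bump it up through P; the value ejected from row 1 is w(i).

Step i=7: Q has 7 at row 2, column 2; remove 5 from row 2 of P and reverse-bump: 5 enters row 1 and ejects 3. So w(7) = 3. P is now [[1, 5], [2], [4], [6], [7]].
Step i=6: Q has 6 at row 5, column 1; remove 7 from row 5 of P and reverse-bump: 7 enters row 4 and ejects 6; 6 enters row 3 and ejects 4; 4 enters row 2 and ejects 2; 2 enters row 1 and ejects 1. So w(6) = 1. P is now [[2, 5], [4], [6], [7]].
Step i=5: Q has 5 at row 4, column 1; remove 7 from row 4 of P and reverse-bump: 7 enters row 3 and ejects 6; 6 enters row 2 and ejects 4; 4 enters row 1 and ejects 2. So w(5) = 2. P is now [[4, 5], [6], [7]].
Step i=4: Q has 4 at row 3, column 1; remove 7 from row 3 of P and reverse-bump: 7 enters row 2 and ejects 6; 6 enters row 1 and ejects 5. So w(4) = 5. P is now [[4, 6], [7]].
Step i=3: Q has 3 at row 1, column 2; remove that cell from P, ejecting 6. So w(3) = 6. P is now [[4], [7]].
Step i=2: Q has 2 at row 2, column 1; remove 7 from row 2 of P and reverse-bump: 7 enters row 1 and ejects 4. So w(2) = 4. P is now [[7]].
Step i=1: Q has 1 at row 1, column 1; remove that cell from P, ejecting 7. So w(1) = 7. P is now [].

So w = 7 4 6 5 2 1 3.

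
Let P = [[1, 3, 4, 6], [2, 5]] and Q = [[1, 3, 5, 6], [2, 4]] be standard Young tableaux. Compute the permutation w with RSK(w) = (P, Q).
2 1 5 3 4 6

Reverse the RSK construction: for i from n down to 1, find the cell of Q containing i, remove the entry at that cell from P, and reverse-bump it up through P; the value ejected from row 1 is w(i).

Step i=6: Q has 6 at row 1, column 4; remove that cell from P, ejecting 6. So w(6) = 6. P is now [[1, 3, 4], [2, 5]].
Step i=5: Q has 5 at row 1, column 3; remove that cell from P, ejecting 4. So w(5) = 4. P is now [[1, 3], [2, 5]].
Step i=4: Q has 4 at row 2, column 2; remove 5 from row 2 of P and reverse-bump: 5 enters row 1 and ejects 3. So w(4) = 3. P is now [[1, 5], [2]].
Step i=3: Q has 3 at row 1, column 2; remove that cell from P, ejecting 5. So w(3) = 5. P is now [[1], [2]].
Step i=2: Q has 2 at row 2, column 1; remove 2 from row 2 of P and reverse-bump: 2 enters row 1 and ejects 1. So w(2) = 1. P is now [[2]].
Step i=1: Q has 1 at row 1, column 1; remove that cell from P, ejecting 2. So w(1) = 2. P is now [].

So w = 2 1 5 3 4 6.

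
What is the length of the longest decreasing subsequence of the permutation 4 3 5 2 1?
4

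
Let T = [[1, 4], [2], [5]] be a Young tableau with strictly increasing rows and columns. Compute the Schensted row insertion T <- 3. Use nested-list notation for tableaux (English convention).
[[1, 3], [2, 4], [5]]

In row 1, 3 replaces 4 (the leftmost entry greater than 3); 4 is bumped to row 2. 4 is appended to row 2. The new tableau is [[1, 3], [2, 4], [5]].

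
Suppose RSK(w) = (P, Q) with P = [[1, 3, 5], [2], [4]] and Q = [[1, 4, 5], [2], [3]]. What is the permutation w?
4 2 1 3 5

Reverse the RSK construction: for i from n down to 1, find the cell of Q containing i, remove the entry at that cell from P, and reverse-bump it up through P; the value ejected from row 1 is w(i).

Step i=5: Q has 5 at row 1, column 3; remove that cell from P, ejecting 5. So w(5) = 5. P is now [[1, 3], [2], [4]].
Step i=4: Q has 4 at row 1, column 2; remove that cell from P, ejecting 3. So w(4) = 3. P is now [[1], [2], [4]].
Step i=3: Q has 3 at row 3, column 1; remove 4 from row 3 of P and reverse-bump: 4 enters row 2 and ejects 2; 2 enters row 1 and ejects 1. So w(3) = 1. P is now [[2], [4]].
Step i=2: Q has 2 at row 2, column 1; remove 4 from row 2 of P and reverse-bump: 4 enters row 1 and ejects 2. So w(2) = 2. P is now [[4]].
Step i=1: Q has 1 at row 1, column 1; remove that cell from P, ejecting 4. So w(1) = 4. P is now [].

So w = 4 2 1 3 5.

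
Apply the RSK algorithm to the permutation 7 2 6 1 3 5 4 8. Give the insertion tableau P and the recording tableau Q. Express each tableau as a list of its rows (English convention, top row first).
P = [[1, 3, 4, 8], [2, 5], [6], [7]], Q = [[1, 3, 6, 8], [2, 5], [4], [7]]

Insert each entry of the permutation into P by Schensted row insertion, recording in Q the position of each new cell.

Insert 7: appended to row 1. P = [[7]], Q = [[1]].
Insert 2: 2 bumps 7 from row 1; 7 starts row 2. P = [[2], [7]], Q = [[1], [2]].
Insert 6: appended to row 1. P = [[2, 6], [7]], Q = [[1, 3], [2]].
Insert 1: 1 bumps 2 from row 1; 2 bumps 7 from row 2; 7 starts row 3. P = [[1, 6], [2], [7]], Q = [[1, 3], [2], [4]].
Insert 3: 3 bumps 6 from row 1; 6 appends to row 2. P = [[1, 3], [2, 6], [7]], Q = [[1, 3], [2, 5], [4]].
Insert 5: appended to row 1. P = [[1, 3, 5], [2, 6], [7]], Q = [[1, 3, 6], [2, 5], [4]].
Insert 4: 4 bumps 5 from row 1; 5 bumps 6 from row 2; 6 bumps 7 from row 3; 7 starts row 4. P = [[1, 3, 4], [2, 5], [6], [7]], Q = [[1, 3, 6], [2, 5], [4], [7]].
Insert 8: appended to row 1. P = [[1, 3, 4, 8], [2, 5], [6], [7]], Q = [[1, 3, 6, 8], [2, 5], [4], [7]].

So P = [[1, 3, 4, 8], [2, 5], [6], [7]], Q = [[1, 3, 6, 8], [2, 5], [4], [7]].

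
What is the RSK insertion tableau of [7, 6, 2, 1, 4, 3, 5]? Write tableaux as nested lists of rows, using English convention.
P = [[1, 3, 5], [2, 4], [6], [7]]

Insert 7: appended to row 1. P = [[7]].
Insert 6: 6 bumps 7 from row 1; 7 starts row 2. P = [[6], [7]].
Insert 2: 2 bumps 6 from row 1; 6 bumps 7 from row 2; 7 starts row 3. P = [[2], [6], [7]].
Insert 1: 1 bumps 2 from row 1; 2 bumps 6 from row 2; 6 bumps 7 from row 3; 7 starts row 4. P = [[1], [2], [6], [7]].
Insert 4: appended to row 1. P = [[1, 4], [2], [6], [7]].
Insert 3: 3 bumps 4 from row 1; 4 appends to row 2. P = [[1, 3], [2, 4], [6], [7]].
Insert 5: appended to row 1. P = [[1, 3, 5], [2, 4], [6], [7]].

So P = [[1, 3, 5], [2, 4], [6], [7]].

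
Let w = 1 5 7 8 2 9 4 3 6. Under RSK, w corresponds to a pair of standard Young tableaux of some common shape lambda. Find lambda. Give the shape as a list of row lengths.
[5, 3, 1]

Row-insert each entry into an empty tableau.

After inserting 1: P = [[1]].
After inserting 5: P = [[1, 5]].
After inserting 7: P = [[1, 5, 7]].
After inserting 8: P = [[1, 5, 7, 8]].
After inserting 2: P = [[1, 2, 7, 8], [5]].
After inserting 9: P = [[1, 2, 7, 8, 9], [5]].
After inserting 4: P = [[1, 2, 4, 8, 9], [5, 7]].
After inserting 3: P = [[1, 2, 3, 8, 9], [4, 7], [5]].
After inserting 6: P = [[1, 2, 3, 6, 9], [4, 7, 8], [5]].

The final insertion tableau P = [[1, 2, 3, 6, 9], [4, 7, 8], [5]] has shape [5, 3, 1].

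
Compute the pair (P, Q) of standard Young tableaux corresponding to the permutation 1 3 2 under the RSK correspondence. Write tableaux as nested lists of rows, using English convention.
Insert each entry of the permutation into P by Schensted row insertion, recording in Q the position of each new cell.

After inserting 1: P = [[1]].
After inserting 3: P = [[1, 3]].
After inserting 2: P = [[1, 2], [3]].

So P = [[1, 2], [3]], Q = [[1, 2], [3]].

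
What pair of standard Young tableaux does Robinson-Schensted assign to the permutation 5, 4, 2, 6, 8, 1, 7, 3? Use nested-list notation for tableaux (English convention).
Insert each entry of the permutation into P by Schensted row insertion, recording in Q the position of each new cell.

After inserting 5: P = [[5]].
After inserting 4: P = [[4], [5]].
After inserting 2: P = [[2], [4], [5]].
After inserting 6: P = [[2, 6], [4], [5]].
After inserting 8: P = [[2, 6, 8], [4], [5]].
After inserting 1: P = [[1, 6, 8], [2], [4], [5]].
After inserting 7: P = [[1, 6, 7], [2, 8], [4], [5]].
After inserting 3: P = [[1, 3, 7], [2, 6], [4, 8], [5]].

So P = [[1, 3, 7], [2, 6], [4, 8], [5]], Q = [[1, 4, 5], [2, 7], [3, 8], [6]].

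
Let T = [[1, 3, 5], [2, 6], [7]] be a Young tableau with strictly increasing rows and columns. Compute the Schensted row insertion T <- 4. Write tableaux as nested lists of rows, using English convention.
In row 1, 4 replaces 5 (the leftmost entry greater than 4); 5 is bumped to row 2. In row 2, 5 replaces 6 (the leftmost entry greater than 5); 6 is bumped to row 3. In row 3, 6 replaces 7 (the leftmost entry greater than 6); 7 is bumped to row 4. 7 starts a new row 4. The new tableau is [[1, 3, 4], [2, 5], [6], [7]].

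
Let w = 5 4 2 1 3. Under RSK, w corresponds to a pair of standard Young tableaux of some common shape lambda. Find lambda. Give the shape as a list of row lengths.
Row-insert each entry into an empty tableau.

After inserting 5: P = [[5]].
After inserting 4: P = [[4], [5]].
After inserting 2: P = [[2], [4], [5]].
After inserting 1: P = [[1], [2], [4], [5]].
After inserting 3: P = [[1, 3], [2], [4], [5]].

The final insertion tableau P = [[1, 3], [2], [4], [5]] has shape [2, 1, 1, 1].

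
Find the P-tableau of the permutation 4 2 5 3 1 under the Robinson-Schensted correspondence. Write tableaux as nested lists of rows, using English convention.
P = [[1, 3], [2, 5], [4]]

Insert 4: appended to row 1. P = [[4]].
Insert 2: 2 bumps 4 from row 1; 4 starts row 2. P = [[2], [4]].
Insert 5: appended to row 1. P = [[2, 5], [4]].
Insert 3: 3 bumps 5 from row 1; 5 appends to row 2. P = [[2, 3], [4, 5]].
Insert 1: 1 bumps 2 from row 1; 2 bumps 4 from row 2; 4 starts row 3. P = [[1, 3], [2, 5], [4]].

So P = [[1, 3], [2, 5], [4]].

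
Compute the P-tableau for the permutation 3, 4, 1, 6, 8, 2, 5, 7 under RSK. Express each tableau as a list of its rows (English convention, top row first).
P = [[1, 2, 5, 7], [3, 4, 6, 8]]

Insert 3: appended to row 1. P = [[3]].
Insert 4: appended to row 1. P = [[3, 4]].
Insert 1: 1 bumps 3 from row 1; 3 starts row 2. P = [[1, 4], [3]].
Insert 6: appended to row 1. P = [[1, 4, 6], [3]].
Insert 8: appended to row 1. P = [[1, 4, 6, 8], [3]].
Insert 2: 2 bumps 4 from row 1; 4 appends to row 2. P = [[1, 2, 6, 8], [3, 4]].
Insert 5: 5 bumps 6 from row 1; 6 appends to row 2. P = [[1, 2, 5, 8], [3, 4, 6]].
Insert 7: 7 bumps 8 from row 1; 8 appends to row 2. P = [[1, 2, 5, 7], [3, 4, 6, 8]].

So P = [[1, 2, 5, 7], [3, 4, 6, 8]].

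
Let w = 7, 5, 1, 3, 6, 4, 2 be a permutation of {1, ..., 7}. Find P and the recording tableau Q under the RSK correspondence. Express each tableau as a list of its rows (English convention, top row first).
Insert each entry of the permutation into P by Schensted row insertion, recording in Q the position of each new cell.

Insert 7: appended to row 1. P = [[7]].
Insert 5: 5 bumps 7 from row 1; 7 starts row 2. P = [[5], [7]].
Insert 1: 1 bumps 5 from row 1; 5 bumps 7 from row 2; 7 starts row 3. P = [[1], [5], [7]].
Insert 3: appended to row 1. P = [[1, 3], [5], [7]].
Insert 6: appended to row 1. P = [[1, 3, 6], [5], [7]].
Insert 4: 4 bumps 6 from row 1; 6 appends to row 2. P = [[1, 3, 4], [5, 6], [7]].
Insert 2: 2 bumps 3 from row 1; 3 bumps 5 from row 2; 5 bumps 7 from row 3; 7 starts row 4. P = [[1, 2, 4], [3, 6], [5], [7]].

So P = [[1, 2, 4], [3, 6], [5], [7]], Q = [[1, 4, 5], [2, 6], [3], [7]].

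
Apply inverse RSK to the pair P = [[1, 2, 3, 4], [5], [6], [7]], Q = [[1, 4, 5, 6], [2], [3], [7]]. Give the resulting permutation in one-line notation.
7 6 1 2 3 5 4

Reverse the RSK construction: for i from n down to 1, find the cell of Q containing i, remove the entry at that cell from P, and reverse-bump it up through P; the value ejected from row 1 is w(i).

Step i=7: Q has 7 at row 4, column 1; remove 7 from row 4 of P and reverse-bump: 7 enters row 3 and ejects 6; 6 enters row 2 and ejects 5; 5 enters row 1 and ejects 4. So w(7) = 4. P is now [[1, 2, 3, 5], [6], [7]].
Step i=6: Q has 6 at row 1, column 4; remove that cell from P, ejecting 5. So w(6) = 5. P is now [[1, 2, 3], [6], [7]].
Step i=5: Q has 5 at row 1, column 3; remove that cell from P, ejecting 3. So w(5) = 3. P is now [[1, 2], [6], [7]].
Step i=4: Q has 4 at row 1, column 2; remove that cell from P, ejecting 2. So w(4) = 2. P is now [[1], [6], [7]].
Step i=3: Q has 3 at row 3, column 1; remove 7 from row 3 of P and reverse-bump: 7 enters row 2 and ejects 6; 6 enters row 1 and ejects 1. So w(3) = 1. P is now [[6], [7]].
Step i=2: Q has 2 at row 2, column 1; remove 7 from row 2 of P and reverse-bump: 7 enters row 1 and ejects 6. So w(2) = 6. P is now [[7]].
Step i=1: Q has 1 at row 1, column 1; remove that cell from P, ejecting 7. So w(1) = 7. P is now [].

So w = 7 6 1 2 3 5 4.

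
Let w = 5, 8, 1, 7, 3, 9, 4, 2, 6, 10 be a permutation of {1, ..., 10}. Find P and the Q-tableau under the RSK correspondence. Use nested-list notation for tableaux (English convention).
Insert each entry of the permutation into P by Schensted row insertion, recording in Q the position of each new cell.

Insert 5: appended to row 1. P = [[5]].
Insert 8: appended to row 1. P = [[5, 8]].
Insert 1: 1 bumps 5 from row 1; 5 starts row 2. P = [[1, 8], [5]].
Insert 7: 7 bumps 8 from row 1; 8 appends to row 2. P = [[1, 7], [5, 8]].
Insert 3: 3 bumps 7 from row 1; 7 bumps 8 from row 2; 8 starts row 3. P = [[1, 3], [5, 7], [8]].
Insert 9: appended to row 1. P = [[1, 3, 9], [5, 7], [8]].
Insert 4: 4 bumps 9 from row 1; 9 appends to row 2. P = [[1, 3, 4], [5, 7, 9], [8]].
Insert 2: 2 bumps 3 from row 1; 3 bumps 5 from row 2; 5 bumps 8 from row 3; 8 starts row 4. P = [[1, 2, 4], [3, 7, 9], [5], [8]].
Insert 6: appended to row 1. P = [[1, 2, 4, 6], [3, 7, 9], [5], [8]].
Insert 10: appended to row 1. P = [[1, 2, 4, 6, 10], [3, 7, 9], [5], [8]].

So P = [[1, 2, 4, 6, 10], [3, 7, 9], [5], [8]], Q = [[1, 2, 6, 9, 10], [3, 4, 7], [5], [8]].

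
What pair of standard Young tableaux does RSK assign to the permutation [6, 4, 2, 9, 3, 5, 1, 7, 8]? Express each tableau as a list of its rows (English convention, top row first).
P = [[1, 3, 5, 7, 8], [2, 9], [4], [6]], Q = [[1, 4, 6, 8, 9], [2, 5], [3], [7]]

Insert each entry of the permutation into P by Schensted row insertion, recording in Q the position of each new cell.

Insert 6: appended to row 1. P = [[6]].
Insert 4: 4 bumps 6 from row 1; 6 starts row 2. P = [[4], [6]].
Insert 2: 2 bumps 4 from row 1; 4 bumps 6 from row 2; 6 starts row 3. P = [[2], [4], [6]].
Insert 9: appended to row 1. P = [[2, 9], [4], [6]].
Insert 3: 3 bumps 9 from row 1; 9 appends to row 2. P = [[2, 3], [4, 9], [6]].
Insert 5: appended to row 1. P = [[2, 3, 5], [4, 9], [6]].
Insert 1: 1 bumps 2 from row 1; 2 bumps 4 from row 2; 4 bumps 6 from row 3; 6 starts row 4. P = [[1, 3, 5], [2, 9], [4], [6]].
Insert 7: appended to row 1. P = [[1, 3, 5, 7], [2, 9], [4], [6]].
Insert 8: appended to row 1. P = [[1, 3, 5, 7, 8], [2, 9], [4], [6]].

So P = [[1, 3, 5, 7, 8], [2, 9], [4], [6]], Q = [[1, 4, 6, 8, 9], [2, 5], [3], [7]].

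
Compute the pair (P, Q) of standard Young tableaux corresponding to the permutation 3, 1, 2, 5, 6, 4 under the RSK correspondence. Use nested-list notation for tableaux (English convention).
Insert each entry of the permutation into P by Schensted row insertion, recording in Q the position of each new cell.

After inserting 3: P = [[3]].
After inserting 1: P = [[1], [3]].
After inserting 2: P = [[1, 2], [3]].
After inserting 5: P = [[1, 2, 5], [3]].
After inserting 6: P = [[1, 2, 5, 6], [3]].
After inserting 4: P = [[1, 2, 4, 6], [3, 5]].

So P = [[1, 2, 4, 6], [3, 5]], Q = [[1, 3, 4, 5], [2, 6]].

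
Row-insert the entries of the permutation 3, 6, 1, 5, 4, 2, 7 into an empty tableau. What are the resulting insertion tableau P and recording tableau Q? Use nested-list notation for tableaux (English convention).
P = [[1, 2, 7], [3, 4], [5], [6]], Q = [[1, 2, 7], [3, 4], [5], [6]]

Insert each entry of the permutation into P by Schensted row insertion, recording in Q the position of each new cell.

Insert 3: appended to row 1. P = [[3]].
Insert 6: appended to row 1. P = [[3, 6]].
Insert 1: 1 bumps 3 from row 1; 3 starts row 2. P = [[1, 6], [3]].
Insert 5: 5 bumps 6 from row 1; 6 appends to row 2. P = [[1, 5], [3, 6]].
Insert 4: 4 bumps 5 from row 1; 5 bumps 6 from row 2; 6 starts row 3. P = [[1, 4], [3, 5], [6]].
Insert 2: 2 bumps 4 from row 1; 4 bumps 5 from row 2; 5 bumps 6 from row 3; 6 starts row 4. P = [[1, 2], [3, 4], [5], [6]].
Insert 7: appended to row 1. P = [[1, 2, 7], [3, 4], [5], [6]].

So P = [[1, 2, 7], [3, 4], [5], [6]], Q = [[1, 2, 7], [3, 4], [5], [6]].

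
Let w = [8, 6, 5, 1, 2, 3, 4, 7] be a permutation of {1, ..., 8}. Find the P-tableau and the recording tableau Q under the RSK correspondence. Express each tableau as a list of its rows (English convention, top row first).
P = [[1, 2, 3, 4, 7], [5], [6], [8]], Q = [[1, 5, 6, 7, 8], [2], [3], [4]]

Insert each entry of the permutation into P by Schensted row insertion, recording in Q the position of each new cell.

After inserting 8: P = [[8]].
After inserting 6: P = [[6], [8]].
After inserting 5: P = [[5], [6], [8]].
After inserting 1: P = [[1], [5], [6], [8]].
After inserting 2: P = [[1, 2], [5], [6], [8]].
After inserting 3: P = [[1, 2, 3], [5], [6], [8]].
After inserting 4: P = [[1, 2, 3, 4], [5], [6], [8]].
After inserting 7: P = [[1, 2, 3, 4, 7], [5], [6], [8]].

So P = [[1, 2, 3, 4, 7], [5], [6], [8]], Q = [[1, 5, 6, 7, 8], [2], [3], [4]].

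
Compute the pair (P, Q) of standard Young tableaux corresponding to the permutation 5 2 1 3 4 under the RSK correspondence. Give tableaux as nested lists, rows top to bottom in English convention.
P = [[1, 3, 4], [2], [5]], Q = [[1, 4, 5], [2], [3]]

Insert each entry of the permutation into P by Schensted row insertion, recording in Q the position of each new cell.

Insert 5: appended to row 1. P = [[5]], Q = [[1]].
Insert 2: 2 bumps 5 from row 1; 5 starts row 2. P = [[2], [5]], Q = [[1], [2]].
Insert 1: 1 bumps 2 from row 1; 2 bumps 5 from row 2; 5 starts row 3. P = [[1], [2], [5]], Q = [[1], [2], [3]].
Insert 3: appended to row 1. P = [[1, 3], [2], [5]], Q = [[1, 4], [2], [3]].
Insert 4: appended to row 1. P = [[1, 3, 4], [2], [5]], Q = [[1, 4, 5], [2], [3]].

So P = [[1, 3, 4], [2], [5]], Q = [[1, 4, 5], [2], [3]].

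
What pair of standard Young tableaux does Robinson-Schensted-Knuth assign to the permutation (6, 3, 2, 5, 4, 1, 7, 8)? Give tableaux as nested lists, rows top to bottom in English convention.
Insert each entry of the permutation into P by Schensted row insertion, recording in Q the position of each new cell.

Insert 6: appended to row 1. P = [[6]].
Insert 3: 3 bumps 6 from row 1; 6 starts row 2. P = [[3], [6]].
Insert 2: 2 bumps 3 from row 1; 3 bumps 6 from row 2; 6 starts row 3. P = [[2], [3], [6]].
Insert 5: appended to row 1. P = [[2, 5], [3], [6]].
Insert 4: 4 bumps 5 from row 1; 5 appends to row 2. P = [[2, 4], [3, 5], [6]].
Insert 1: 1 bumps 2 from row 1; 2 bumps 3 from row 2; 3 bumps 6 from row 3; 6 starts row 4. P = [[1, 4], [2, 5], [3], [6]].
Insert 7: appended to row 1. P = [[1, 4, 7], [2, 5], [3], [6]].
Insert 8: appended to row 1. P = [[1, 4, 7, 8], [2, 5], [3], [6]].

So P = [[1, 4, 7, 8], [2, 5], [3], [6]], Q = [[1, 4, 7, 8], [2, 5], [3], [6]].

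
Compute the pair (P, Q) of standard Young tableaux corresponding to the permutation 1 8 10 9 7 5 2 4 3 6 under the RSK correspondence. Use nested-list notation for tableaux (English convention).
P = [[1, 2, 3, 6], [4, 9], [5], [7], [8], [10]], Q = [[1, 2, 3, 10], [4, 8], [5], [6], [7], [9]]

Insert each entry of the permutation into P by Schensted row insertion, recording in Q the position of each new cell.

Insert 1: appended to row 1. P = [[1]].
Insert 8: appended to row 1. P = [[1, 8]].
Insert 10: appended to row 1. P = [[1, 8, 10]].
Insert 9: 9 bumps 10 from row 1; 10 starts row 2. P = [[1, 8, 9], [10]].
Insert 7: 7 bumps 8 from row 1; 8 bumps 10 from row 2; 10 starts row 3. P = [[1, 7, 9], [8], [10]].
Insert 5: 5 bumps 7 from row 1; 7 bumps 8 from row 2; 8 bumps 10 from row 3; 10 starts row 4. P = [[1, 5, 9], [7], [8], [10]].
Insert 2: 2 bumps 5 from row 1; 5 bumps 7 from row 2; 7 bumps 8 from row 3; 8 bumps 10 from row 4; 10 starts row 5. P = [[1, 2, 9], [5], [7], [8], [10]].
Insert 4: 4 bumps 9 from row 1; 9 appends to row 2. P = [[1, 2, 4], [5, 9], [7], [8], [10]].
Insert 3: 3 bumps 4 from row 1; 4 bumps 5 from row 2; 5 bumps 7 from row 3; 7 bumps 8 from row 4; 8 bumps 10 from row 5; 10 starts row 6. P = [[1, 2, 3], [4, 9], [5], [7], [8], [10]].
Insert 6: appended to row 1. P = [[1, 2, 3, 6], [4, 9], [5], [7], [8], [10]].

So P = [[1, 2, 3, 6], [4, 9], [5], [7], [8], [10]], Q = [[1, 2, 3, 10], [4, 8], [5], [6], [7], [9]].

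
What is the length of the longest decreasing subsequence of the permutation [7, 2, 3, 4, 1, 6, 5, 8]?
3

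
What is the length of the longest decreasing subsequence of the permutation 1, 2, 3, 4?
1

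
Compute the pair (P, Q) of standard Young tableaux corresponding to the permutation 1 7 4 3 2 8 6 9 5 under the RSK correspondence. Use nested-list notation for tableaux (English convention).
P = [[1, 2, 5, 9], [3, 6], [4, 8], [7]], Q = [[1, 2, 6, 8], [3, 7], [4, 9], [5]]

Insert each entry of the permutation into P by Schensted row insertion, recording in Q the position of each new cell.

Insert 1: appended to row 1. P = [[1]].
Insert 7: appended to row 1. P = [[1, 7]].
Insert 4: 4 bumps 7 from row 1; 7 starts row 2. P = [[1, 4], [7]].
Insert 3: 3 bumps 4 from row 1; 4 bumps 7 from row 2; 7 starts row 3. P = [[1, 3], [4], [7]].
Insert 2: 2 bumps 3 from row 1; 3 bumps 4 from row 2; 4 bumps 7 from row 3; 7 starts row 4. P = [[1, 2], [3], [4], [7]].
Insert 8: appended to row 1. P = [[1, 2, 8], [3], [4], [7]].
Insert 6: 6 bumps 8 from row 1; 8 appends to row 2. P = [[1, 2, 6], [3, 8], [4], [7]].
Insert 9: appended to row 1. P = [[1, 2, 6, 9], [3, 8], [4], [7]].
Insert 5: 5 bumps 6 from row 1; 6 bumps 8 from row 2; 8 appends to row 3. P = [[1, 2, 5, 9], [3, 6], [4, 8], [7]].

So P = [[1, 2, 5, 9], [3, 6], [4, 8], [7]], Q = [[1, 2, 6, 8], [3, 7], [4, 9], [5]].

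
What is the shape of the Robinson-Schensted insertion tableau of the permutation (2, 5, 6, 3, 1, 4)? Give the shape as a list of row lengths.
Row-insert each entry into an empty tableau.

After inserting 2: P = [[2]].
After inserting 5: P = [[2, 5]].
After inserting 6: P = [[2, 5, 6]].
After inserting 3: P = [[2, 3, 6], [5]].
After inserting 1: P = [[1, 3, 6], [2], [5]].
After inserting 4: P = [[1, 3, 4], [2, 6], [5]].

The final insertion tableau P = [[1, 3, 4], [2, 6], [5]] has shape [3, 2, 1].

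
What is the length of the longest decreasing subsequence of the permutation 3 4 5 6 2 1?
3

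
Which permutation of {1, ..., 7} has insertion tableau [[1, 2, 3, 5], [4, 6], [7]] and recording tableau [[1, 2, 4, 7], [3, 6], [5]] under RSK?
Reverse the RSK construction: for i from n down to 1, find the cell of Q containing i, remove the entry at that cell from P, and reverse-bump it up through P; the value ejected from row 1 is w(i).

Step i=7: Q has 7 at row 1, column 4; remove that cell from P, ejecting 5. So w(7) = 5. P is now [[1, 2, 3], [4, 6], [7]].
Step i=6: Q has 6 at row 2, column 2; remove 6 from row 2 of P and reverse-bump: 6 enters row 1 and ejects 3. So w(6) = 3. P is now [[1, 2, 6], [4], [7]].
Step i=5: Q has 5 at row 3, column 1; remove 7 from row 3 of P and reverse-bump: 7 enters row 2 and ejects 4; 4 enters row 1 and ejects 2. So w(5) = 2. P is now [[1, 4, 6], [7]].
Step i=4: Q has 4 at row 1, column 3; remove that cell from P, ejecting 6. So w(4) = 6. P is now [[1, 4], [7]].
Step i=3: Q has 3 at row 2, column 1; remove 7 from row 2 of P and reverse-bump: 7 enters row 1 and ejects 4. So w(3) = 4. P is now [[1, 7]].
Step i=2: Q has 2 at row 1, column 2; remove that cell from P, ejecting 7. So w(2) = 7. P is now [[1]].
Step i=1: Q has 1 at row 1, column 1; remove that cell from P, ejecting 1. So w(1) = 1. P is now [].

So w = 1 7 4 6 2 3 5.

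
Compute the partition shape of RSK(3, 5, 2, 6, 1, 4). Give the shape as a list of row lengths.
Row-insert each entry into an empty tableau.

After inserting 3: P = [[3]].
After inserting 5: P = [[3, 5]].
After inserting 2: P = [[2, 5], [3]].
After inserting 6: P = [[2, 5, 6], [3]].
After inserting 1: P = [[1, 5, 6], [2], [3]].
After inserting 4: P = [[1, 4, 6], [2, 5], [3]].

The final insertion tableau P = [[1, 4, 6], [2, 5], [3]] has shape [3, 2, 1].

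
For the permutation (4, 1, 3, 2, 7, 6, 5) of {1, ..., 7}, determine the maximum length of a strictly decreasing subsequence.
3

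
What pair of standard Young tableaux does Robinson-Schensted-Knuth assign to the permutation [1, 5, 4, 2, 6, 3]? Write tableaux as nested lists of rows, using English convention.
P = [[1, 2, 3], [4, 6], [5]], Q = [[1, 2, 5], [3, 6], [4]]

Insert each entry of the permutation into P by Schensted row insertion, recording in Q the position of each new cell.

Insert 1: appended to row 1. P = [[1]], Q = [[1]].
Insert 5: appended to row 1. P = [[1, 5]], Q = [[1, 2]].
Insert 4: 4 bumps 5 from row 1; 5 starts row 2. P = [[1, 4], [5]], Q = [[1, 2], [3]].
Insert 2: 2 bumps 4 from row 1; 4 bumps 5 from row 2; 5 starts row 3. P = [[1, 2], [4], [5]], Q = [[1, 2], [3], [4]].
Insert 6: appended to row 1. P = [[1, 2, 6], [4], [5]], Q = [[1, 2, 5], [3], [4]].
Insert 3: 3 bumps 6 from row 1; 6 appends to row 2. P = [[1, 2, 3], [4, 6], [5]], Q = [[1, 2, 5], [3, 6], [4]].

So P = [[1, 2, 3], [4, 6], [5]], Q = [[1, 2, 5], [3, 6], [4]].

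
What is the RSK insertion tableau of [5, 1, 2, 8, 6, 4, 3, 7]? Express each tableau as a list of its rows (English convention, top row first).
P = [[1, 2, 3, 7], [4, 6], [5], [8]]

After inserting 5: P = [[5]].
After inserting 1: P = [[1], [5]].
After inserting 2: P = [[1, 2], [5]].
After inserting 8: P = [[1, 2, 8], [5]].
After inserting 6: P = [[1, 2, 6], [5, 8]].
After inserting 4: P = [[1, 2, 4], [5, 6], [8]].
After inserting 3: P = [[1, 2, 3], [4, 6], [5], [8]].
After inserting 7: P = [[1, 2, 3, 7], [4, 6], [5], [8]].

So P = [[1, 2, 3, 7], [4, 6], [5], [8]].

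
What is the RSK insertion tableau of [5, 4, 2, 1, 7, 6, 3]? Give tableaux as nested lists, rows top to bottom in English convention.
Insert 5: appended to row 1. P = [[5]].
Insert 4: 4 bumps 5 from row 1; 5 starts row 2. P = [[4], [5]].
Insert 2: 2 bumps 4 from row 1; 4 bumps 5 from row 2; 5 starts row 3. P = [[2], [4], [5]].
Insert 1: 1 bumps 2 from row 1; 2 bumps 4 from row 2; 4 bumps 5 from row 3; 5 starts row 4. P = [[1], [2], [4], [5]].
Insert 7: appended to row 1. P = [[1, 7], [2], [4], [5]].
Insert 6: 6 bumps 7 from row 1; 7 appends to row 2. P = [[1, 6], [2, 7], [4], [5]].
Insert 3: 3 bumps 6 from row 1; 6 bumps 7 from row 2; 7 appends to row 3. P = [[1, 3], [2, 6], [4, 7], [5]].

So P = [[1, 3], [2, 6], [4, 7], [5]].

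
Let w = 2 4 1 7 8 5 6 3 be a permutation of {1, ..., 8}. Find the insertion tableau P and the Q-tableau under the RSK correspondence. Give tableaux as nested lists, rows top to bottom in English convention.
P = [[1, 3, 5, 6], [2, 4, 8], [7]], Q = [[1, 2, 4, 5], [3, 6, 7], [8]]

Insert each entry of the permutation into P by Schensted row insertion, recording in Q the position of each new cell.

Insert 2: appended to row 1. P = [[2]].
Insert 4: appended to row 1. P = [[2, 4]].
Insert 1: 1 bumps 2 from row 1; 2 starts row 2. P = [[1, 4], [2]].
Insert 7: appended to row 1. P = [[1, 4, 7], [2]].
Insert 8: appended to row 1. P = [[1, 4, 7, 8], [2]].
Insert 5: 5 bumps 7 from row 1; 7 appends to row 2. P = [[1, 4, 5, 8], [2, 7]].
Insert 6: 6 bumps 8 from row 1; 8 appends to row 2. P = [[1, 4, 5, 6], [2, 7, 8]].
Insert 3: 3 bumps 4 from row 1; 4 bumps 7 from row 2; 7 starts row 3. P = [[1, 3, 5, 6], [2, 4, 8], [7]].

So P = [[1, 3, 5, 6], [2, 4, 8], [7]], Q = [[1, 2, 4, 5], [3, 6, 7], [8]].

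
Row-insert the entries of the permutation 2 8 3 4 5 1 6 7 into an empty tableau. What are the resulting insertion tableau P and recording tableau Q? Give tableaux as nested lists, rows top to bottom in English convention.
Insert each entry of the permutation into P by Schensted row insertion, recording in Q the position of each new cell.

Insert 2: appended to row 1. P = [[2]], Q = [[1]].
Insert 8: appended to row 1. P = [[2, 8]], Q = [[1, 2]].
Insert 3: 3 bumps 8 from row 1; 8 starts row 2. P = [[2, 3], [8]], Q = [[1, 2], [3]].
Insert 4: appended to row 1. P = [[2, 3, 4], [8]], Q = [[1, 2, 4], [3]].
Insert 5: appended to row 1. P = [[2, 3, 4, 5], [8]], Q = [[1, 2, 4, 5], [3]].
Insert 1: 1 bumps 2 from row 1; 2 bumps 8 from row 2; 8 starts row 3. P = [[1, 3, 4, 5], [2], [8]], Q = [[1, 2, 4, 5], [3], [6]].
Insert 6: appended to row 1. P = [[1, 3, 4, 5, 6], [2], [8]], Q = [[1, 2, 4, 5, 7], [3], [6]].
Insert 7: appended to row 1. P = [[1, 3, 4, 5, 6, 7], [2], [8]], Q = [[1, 2, 4, 5, 7, 8], [3], [6]].

So P = [[1, 3, 4, 5, 6, 7], [2], [8]], Q = [[1, 2, 4, 5, 7, 8], [3], [6]].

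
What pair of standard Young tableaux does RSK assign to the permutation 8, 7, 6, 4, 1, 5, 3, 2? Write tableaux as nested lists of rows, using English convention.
P = [[1, 2], [3, 5], [4], [6], [7], [8]], Q = [[1, 6], [2, 7], [3], [4], [5], [8]]

Insert each entry of the permutation into P by Schensted row insertion, recording in Q the position of each new cell.

Insert 8: appended to row 1. P = [[8]], Q = [[1]].
Insert 7: 7 bumps 8 from row 1; 8 starts row 2. P = [[7], [8]], Q = [[1], [2]].
Insert 6: 6 bumps 7 from row 1; 7 bumps 8 from row 2; 8 starts row 3. P = [[6], [7], [8]], Q = [[1], [2], [3]].
Insert 4: 4 bumps 6 from row 1; 6 bumps 7 from row 2; 7 bumps 8 from row 3; 8 starts row 4. P = [[4], [6], [7], [8]], Q = [[1], [2], [3], [4]].
Insert 1: 1 bumps 4 from row 1; 4 bumps 6 from row 2; 6 bumps 7 from row 3; 7 bumps 8 from row 4; 8 starts row 5. P = [[1], [4], [6], [7], [8]], Q = [[1], [2], [3], [4], [5]].
Insert 5: appended to row 1. P = [[1, 5], [4], [6], [7], [8]], Q = [[1, 6], [2], [3], [4], [5]].
Insert 3: 3 bumps 5 from row 1; 5 appends to row 2. P = [[1, 3], [4, 5], [6], [7], [8]], Q = [[1, 6], [2, 7], [3], [4], [5]].
Insert 2: 2 bumps 3 from row 1; 3 bumps 4 from row 2; 4 bumps 6 from row 3; 6 bumps 7 from row 4; 7 bumps 8 from row 5; 8 starts row 6. P = [[1, 2], [3, 5], [4], [6], [7], [8]], Q = [[1, 6], [2, 7], [3], [4], [5], [8]].

So P = [[1, 2], [3, 5], [4], [6], [7], [8]], Q = [[1, 6], [2, 7], [3], [4], [5], [8]].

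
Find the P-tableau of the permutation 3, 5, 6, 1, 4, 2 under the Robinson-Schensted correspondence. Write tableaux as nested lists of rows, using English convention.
P = [[1, 2, 6], [3, 4], [5]]

Insert 3: appended to row 1. P = [[3]].
Insert 5: appended to row 1. P = [[3, 5]].
Insert 6: appended to row 1. P = [[3, 5, 6]].
Insert 1: 1 bumps 3 from row 1; 3 starts row 2. P = [[1, 5, 6], [3]].
Insert 4: 4 bumps 5 from row 1; 5 appends to row 2. P = [[1, 4, 6], [3, 5]].
Insert 2: 2 bumps 4 from row 1; 4 bumps 5 from row 2; 5 starts row 3. P = [[1, 2, 6], [3, 4], [5]].

So P = [[1, 2, 6], [3, 4], [5]].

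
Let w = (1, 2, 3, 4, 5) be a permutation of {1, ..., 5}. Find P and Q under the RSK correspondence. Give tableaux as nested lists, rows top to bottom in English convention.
P = [[1, 2, 3, 4, 5]], Q = [[1, 2, 3, 4, 5]]

Insert each entry of the permutation into P by Schensted row insertion, recording in Q the position of each new cell.

Insert 1: appended to row 1. P = [[1]], Q = [[1]].
Insert 2: appended to row 1. P = [[1, 2]], Q = [[1, 2]].
Insert 3: appended to row 1. P = [[1, 2, 3]], Q = [[1, 2, 3]].
Insert 4: appended to row 1. P = [[1, 2, 3, 4]], Q = [[1, 2, 3, 4]].
Insert 5: appended to row 1. P = [[1, 2, 3, 4, 5]], Q = [[1, 2, 3, 4, 5]].

So P = [[1, 2, 3, 4, 5]], Q = [[1, 2, 3, 4, 5]].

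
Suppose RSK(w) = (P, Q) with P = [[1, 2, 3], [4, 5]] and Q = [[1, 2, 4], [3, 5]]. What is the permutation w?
Reverse the RSK construction: for i from n down to 1, find the cell of Q containing i, remove the entry at that cell from P, and reverse-bump it up through P; the value ejected from row 1 is w(i).

Step i=5: Q has 5 at row 2, column 2; remove 5 from row 2 of P and reverse-bump: 5 enters row 1 and ejects 3. So w(5) = 3. P is now [[1, 2, 5], [4]].
Step i=4: Q has 4 at row 1, column 3; remove that cell from P, ejecting 5. So w(4) = 5. P is now [[1, 2], [4]].
Step i=3: Q has 3 at row 2, column 1; remove 4 from row 2 of P and reverse-bump: 4 enters row 1 and ejects 2. So w(3) = 2. P is now [[1, 4]].
Step i=2: Q has 2 at row 1, column 2; remove that cell from P, ejecting 4. So w(2) = 4. P is now [[1]].
Step i=1: Q has 1 at row 1, column 1; remove that cell from P, ejecting 1. So w(1) = 1. P is now [].

So w = 1 4 2 5 3.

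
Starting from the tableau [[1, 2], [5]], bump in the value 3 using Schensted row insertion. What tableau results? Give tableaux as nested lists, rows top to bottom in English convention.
[[1, 2, 3], [5]]

3 is larger than every entry of row 1, so it is appended to row 1. The new tableau is [[1, 2, 3], [5]].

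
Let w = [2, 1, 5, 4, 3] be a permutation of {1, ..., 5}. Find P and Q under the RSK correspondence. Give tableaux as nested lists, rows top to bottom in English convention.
Insert each entry of the permutation into P by Schensted row insertion, recording in Q the position of each new cell.

Insert 2: appended to row 1. P = [[2]], Q = [[1]].
Insert 1: 1 bumps 2 from row 1; 2 starts row 2. P = [[1], [2]], Q = [[1], [2]].
Insert 5: appended to row 1. P = [[1, 5], [2]], Q = [[1, 3], [2]].
Insert 4: 4 bumps 5 from row 1; 5 appends to row 2. P = [[1, 4], [2, 5]], Q = [[1, 3], [2, 4]].
Insert 3: 3 bumps 4 from row 1; 4 bumps 5 from row 2; 5 starts row 3. P = [[1, 3], [2, 4], [5]], Q = [[1, 3], [2, 4], [5]].

So P = [[1, 3], [2, 4], [5]], Q = [[1, 3], [2, 4], [5]].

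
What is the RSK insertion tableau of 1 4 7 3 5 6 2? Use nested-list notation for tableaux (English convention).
Insert 1: appended to row 1. P = [[1]].
Insert 4: appended to row 1. P = [[1, 4]].
Insert 7: appended to row 1. P = [[1, 4, 7]].
Insert 3: 3 bumps 4 from row 1; 4 starts row 2. P = [[1, 3, 7], [4]].
Insert 5: 5 bumps 7 from row 1; 7 appends to row 2. P = [[1, 3, 5], [4, 7]].
Insert 6: appended to row 1. P = [[1, 3, 5, 6], [4, 7]].
Insert 2: 2 bumps 3 from row 1; 3 bumps 4 from row 2; 4 starts row 3. P = [[1, 2, 5, 6], [3, 7], [4]].

So P = [[1, 2, 5, 6], [3, 7], [4]].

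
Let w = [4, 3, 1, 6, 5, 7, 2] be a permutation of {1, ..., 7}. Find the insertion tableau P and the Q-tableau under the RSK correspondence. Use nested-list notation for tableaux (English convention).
Insert each entry of the permutation into P by Schensted row insertion, recording in Q the position of each new cell.

Insert 4: appended to row 1. P = [[4]].
Insert 3: 3 bumps 4 from row 1; 4 starts row 2. P = [[3], [4]].
Insert 1: 1 bumps 3 from row 1; 3 bumps 4 from row 2; 4 starts row 3. P = [[1], [3], [4]].
Insert 6: appended to row 1. P = [[1, 6], [3], [4]].
Insert 5: 5 bumps 6 from row 1; 6 appends to row 2. P = [[1, 5], [3, 6], [4]].
Insert 7: appended to row 1. P = [[1, 5, 7], [3, 6], [4]].
Insert 2: 2 bumps 5 from row 1; 5 bumps 6 from row 2; 6 appends to row 3. P = [[1, 2, 7], [3, 5], [4, 6]].

So P = [[1, 2, 7], [3, 5], [4, 6]], Q = [[1, 4, 6], [2, 5], [3, 7]].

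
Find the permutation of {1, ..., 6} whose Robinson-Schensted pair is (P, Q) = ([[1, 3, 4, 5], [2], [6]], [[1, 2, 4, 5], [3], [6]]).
Reverse the RSK construction: for i from n down to 1, find the cell of Q containing i, remove the entry at that cell from P, and reverse-bump it up through P; the value ejected from row 1 is w(i).

Step i=6: Q has 6 at row 3, column 1; remove 6 from row 3 of P and reverse-bump: 6 enters row 2 and ejects 2; 2 enters row 1 and ejects 1. So w(6) = 1. P is now [[2, 3, 4, 5], [6]].
Step i=5: Q has 5 at row 1, column 4; remove that cell from P, ejecting 5. So w(5) = 5. P is now [[2, 3, 4], [6]].
Step i=4: Q has 4 at row 1, column 3; remove that cell from P, ejecting 4. So w(4) = 4. P is now [[2, 3], [6]].
Step i=3: Q has 3 at row 2, column 1; remove 6 from row 2 of P and reverse-bump: 6 enters row 1 and ejects 3. So w(3) = 3. P is now [[2, 6]].
Step i=2: Q has 2 at row 1, column 2; remove that cell from P, ejecting 6. So w(2) = 6. P is now [[2]].
Step i=1: Q has 1 at row 1, column 1; remove that cell from P, ejecting 2. So w(1) = 2. P is now [].

So w = 2 6 3 4 5 1.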